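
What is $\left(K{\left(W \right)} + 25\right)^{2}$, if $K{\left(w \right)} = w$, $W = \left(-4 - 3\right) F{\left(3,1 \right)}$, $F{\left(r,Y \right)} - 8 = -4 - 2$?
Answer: $121$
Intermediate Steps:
$F{\left(r,Y \right)} = 2$ ($F{\left(r,Y \right)} = 8 - 6 = 2$)
$W = -14$ ($W = \left(-4 - 3\right) 2 = \left(-7\right) 2 = -14$)
$\left(K{\left(W \right)} + 25\right)^{2} = \left(-14 + 25\right)^{2} = 11^{2} = 121$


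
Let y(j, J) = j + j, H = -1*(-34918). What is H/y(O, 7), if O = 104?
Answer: 1343/8 ≈ 167.88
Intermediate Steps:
H = 34918
y(j, J) = 2*j
H/y(O, 7) = 34918/((2*104)) = 34918/208 = 34918*(1/208) = 1343/8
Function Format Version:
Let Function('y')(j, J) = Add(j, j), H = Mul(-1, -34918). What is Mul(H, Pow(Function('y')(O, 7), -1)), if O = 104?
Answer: Rational(1343, 8) ≈ 167.88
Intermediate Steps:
H = 34918
Function('y')(j, J) = Mul(2, j)
Mul(H, Pow(Function('y')(O, 7), -1)) = Mul(34918, Pow(Mul(2, 104), -1)) = Mul(34918, Pow(208, -1)) = Mul(34918, Rational(1, 208)) = Rational(1343, 8)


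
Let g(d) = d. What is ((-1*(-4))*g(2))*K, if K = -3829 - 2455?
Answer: -50272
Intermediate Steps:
K = -6284
((-1*(-4))*g(2))*K = (-1*(-4)*2)*(-6284) = (4*2)*(-6284) = 8*(-6284) = -50272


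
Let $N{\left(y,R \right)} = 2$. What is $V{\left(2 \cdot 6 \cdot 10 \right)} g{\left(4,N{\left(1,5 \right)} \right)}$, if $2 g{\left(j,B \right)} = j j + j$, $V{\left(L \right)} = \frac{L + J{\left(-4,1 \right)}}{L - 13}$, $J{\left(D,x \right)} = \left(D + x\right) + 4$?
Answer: $\frac{1210}{107} \approx 11.308$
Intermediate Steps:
$J{\left(D,x \right)} = 4 + D + x$
$V{\left(L \right)} = \frac{1 + L}{-13 + L}$ ($V{\left(L \right)} = \frac{L + \left(4 - 4 + 1\right)}{L - 13} = \frac{L + 1}{-13 + L} = \frac{1 + L}{-13 + L}$)
$g{\left(j,B \right)} = \frac{j}{2} + \frac{j^{2}}{2}$ ($g{\left(j,B \right)} = \frac{j j + j}{2} = \frac{j^{2} + j}{2} = \frac{j + j^{2}}{2} = \frac{j}{2} + \frac{j^{2}}{2}$)
$V{\left(2 \cdot 6 \cdot 10 \right)} g{\left(4,N{\left(1,5 \right)} \right)} = \frac{1 + 2 \cdot 6 \cdot 10}{-13 + 2 \cdot 6 \cdot 10} \cdot \frac{1}{2} \cdot 4 \left(1 + 4\right) = \frac{1 + 12 \cdot 10}{-13 + 12 \cdot 10} \cdot \frac{1}{2} \cdot 4 \cdot 5 = \frac{1 + 120}{-13 + 120} \cdot 10 = \frac{1}{107} \cdot 121 \cdot 10 = \frac{121}{107} \cdot 10 = \frac{1210}{107}$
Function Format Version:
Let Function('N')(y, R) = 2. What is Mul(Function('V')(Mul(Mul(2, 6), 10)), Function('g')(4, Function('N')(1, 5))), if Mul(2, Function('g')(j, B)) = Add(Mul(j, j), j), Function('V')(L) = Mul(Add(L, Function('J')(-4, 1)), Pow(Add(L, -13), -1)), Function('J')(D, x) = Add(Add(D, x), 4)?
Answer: Rational(1210, 107) ≈ 11.308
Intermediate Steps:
Function('J')(D, x) = Add(4, D, x)
Function('V')(L) = Mul(Pow(Add(-13, L), -1), Add(1, L)) (Function('V')(L) = Mul(Add(L, Add(4, -4, 1)), Pow(Add(L, -13), -1)) = Mul(Add(L, 1), Pow(Add(-13, L), -1)) = Mul(Add(1, L), Pow(Add(-13, L), -1)) = Mul(Pow(Add(-13, L), -1), Add(1, L)))
Function('g')(j, B) = Add(Mul(Rational(1, 2), j), Mul(Rational(1, 2), Pow(j, 2))) (Function('g')(j, B) = Mul(Rational(1, 2), Add(Mul(j, j), j)) = Mul(Rational(1, 2), Add(Pow(j, 2), j)) = Mul(Rational(1, 2), Add(j, Pow(j, 2))) = Add(Mul(Rational(1, 2), j), Mul(Rational(1, 2), Pow(j, 2))))
Mul(Function('V')(Mul(Mul(2, 6), 10)), Function('g')(4, Function('N')(1, 5))) = Mul(Mul(Pow(Add(-13, Mul(Mul(2, 6), 10)), -1), Add(1, Mul(Mul(2, 6), 10))), Mul(Rational(1, 2), 4, Add(1, 4))) = Mul(Mul(Pow(Add(-13, Mul(12, 10)), -1), Add(1, Mul(12, 10))), Mul(Rational(1, 2), 4, 5)) = Mul(Mul(Pow(Add(-13, 120), -1), Add(1, 120)), 10) = Mul(Mul(Pow(107, -1), 121), 10) = Mul(Mul(Rational(1, 107), 121), 10) = Mul(Rational(121, 107), 10) = Rational(1210, 107)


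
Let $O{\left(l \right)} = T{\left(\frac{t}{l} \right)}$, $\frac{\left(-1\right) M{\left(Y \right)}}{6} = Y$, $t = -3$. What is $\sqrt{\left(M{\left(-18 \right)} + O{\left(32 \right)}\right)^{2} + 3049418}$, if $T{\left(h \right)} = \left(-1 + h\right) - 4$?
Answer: $\frac{\sqrt{3133447881}}{32} \approx 1749.3$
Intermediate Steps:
$M{\left(Y \right)} = - 6 Y$
$T{\left(h \right)} = -5 + h$
$O{\left(l \right)} = -5 - \frac{3}{l}$
$\sqrt{\left(M{\left(-18 \right)} + O{\left(32 \right)}\right)^{2} + 3049418} = \sqrt{\left(\left(-6\right) \left(-18\right) - \left(5 + \frac{3}{32}\right)\right)^{2} + 3049418} = \sqrt{\left(108 - \frac{163}{32}\right)^{2} + 3049418} = \sqrt{\left(\frac{3293}{32}\right)^{2} + 3049418} = \sqrt{\frac{10843849}{1024} + 3049418} = \sqrt{\frac{3133447881}{1024}} = \frac{\sqrt{3133447881}}{32}$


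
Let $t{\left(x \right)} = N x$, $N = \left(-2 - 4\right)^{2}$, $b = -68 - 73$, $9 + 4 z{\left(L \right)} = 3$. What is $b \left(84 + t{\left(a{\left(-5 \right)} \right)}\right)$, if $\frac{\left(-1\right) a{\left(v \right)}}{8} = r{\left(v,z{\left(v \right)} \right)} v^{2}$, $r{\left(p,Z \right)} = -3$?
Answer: $-3057444$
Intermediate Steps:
$z{\left(L \right)} = - \frac{3}{2}$ ($z{\left(L \right)} = - \frac{9}{4} + \frac{1}{4} \cdot 3 = - \frac{9}{4} + \frac{3}{4} = - \frac{3}{2}$)
$b = -141$ ($b = -68 - 73 = -141$)
$N = 36$ ($N = \left(-6\right)^{2} = 36$)
$a{\left(v \right)} = 24 v^{2}$ ($a{\left(v \right)} = - 8 \left(- 3 v^{2}\right) = 24 v^{2}$)
$t{\left(x \right)} = 36 x$
$b \left(84 + t{\left(a{\left(-5 \right)} \right)}\right) = - 141 \left(84 + 36 \cdot 24 \left(-5\right)^{2}\right) = - 141 \left(84 + 36 \cdot 24 \cdot 25\right) = - 141 \left(84 + 36 \cdot 600\right) = - 141 \left(84 + 21600\right) = \left(-141\right) 21684 = -3057444$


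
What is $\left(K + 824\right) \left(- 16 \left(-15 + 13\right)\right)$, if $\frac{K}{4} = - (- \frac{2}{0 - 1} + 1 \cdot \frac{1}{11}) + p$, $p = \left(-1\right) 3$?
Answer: $\frac{282880}{11} \approx 25716.0$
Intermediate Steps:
$p = -3$
$K = - \frac{224}{11}$ ($K = 4 \left(- (- \frac{2}{0 - 1} + 1 \cdot \frac{1}{11}) - 3\right) = 4 \left(- (- \frac{2}{-1} + \frac{1}{11}) - 3\right) = 4 \left(- (\left(-2\right) \left(-1\right) + \frac{1}{11}) - 3\right) = 4 \left(- (2 + \frac{1}{11}) - 3\right) = 4 \left(\left(-1\right) \frac{23}{11} - 3\right) = 4 \left(- \frac{23}{11} - 3\right) = 4 \left(- \frac{56}{11}\right) = - \frac{224}{11} \approx -20.364$)
$\left(K + 824\right) \left(- 16 \left(-15 + 13\right)\right) = \left(- \frac{224}{11} + 824\right) \left(- 16 \left(-15 + 13\right)\right) = \frac{8840 \left(\left(-16\right) \left(-2\right)\right)}{11} = \frac{8840}{11} \cdot 32 = \frac{282880}{11}$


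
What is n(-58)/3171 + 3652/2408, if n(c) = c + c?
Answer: 57659/38958 ≈ 1.4800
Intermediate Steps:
n(c) = 2*c
n(-58)/3171 + 3652/2408 = (2*(-58))/3171 + 3652/2408 = -116*1/3171 + 3652*(1/2408) = -116/3171 + 913/602 = 57659/38958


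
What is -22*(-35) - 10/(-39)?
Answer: 30040/39 ≈ 770.26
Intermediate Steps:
-22*(-35) - 10/(-39) = 770 - 10*(-1/39) = 770 + 10/39 = 30040/39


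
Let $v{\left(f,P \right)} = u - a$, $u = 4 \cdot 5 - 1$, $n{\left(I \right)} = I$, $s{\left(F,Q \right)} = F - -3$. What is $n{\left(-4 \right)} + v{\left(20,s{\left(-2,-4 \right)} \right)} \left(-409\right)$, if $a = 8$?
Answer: $-4503$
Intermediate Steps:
$s{\left(F,Q \right)} = 3 + F$ ($s{\left(F,Q \right)} = F + 3 = 3 + F$)
$u = 19$ ($u = 20 - 1 = 19$)
$v{\left(f,P \right)} = 11$ ($v{\left(f,P \right)} = 19 - 8 = 11$)
$n{\left(-4 \right)} + v{\left(20,s{\left(-2,-4 \right)} \right)} \left(-409\right) = -4 + 11 \left(-409\right) = -4 - 4499 = -4503$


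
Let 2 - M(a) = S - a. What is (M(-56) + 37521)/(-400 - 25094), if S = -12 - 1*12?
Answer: -12497/8498 ≈ -1.4706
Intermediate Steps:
S = -24 (S = -12 - 12 = -24)
M(a) = 26 + a (M(a) = 2 - (-24 - a) = 2 + (24 + a) = 26 + a)
(M(-56) + 37521)/(-400 - 25094) = ((26 - 56) + 37521)/(-400 - 25094) = (-30 + 37521)/(-25494) = 37491*(-1/25494) = -12497/8498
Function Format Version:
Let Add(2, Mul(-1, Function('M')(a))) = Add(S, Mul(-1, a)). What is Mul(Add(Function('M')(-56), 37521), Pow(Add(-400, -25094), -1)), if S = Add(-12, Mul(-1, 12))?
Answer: Rational(-12497, 8498) ≈ -1.4706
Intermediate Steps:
S = -24 (S = Add(-12, -12) = -24)
Function('M')(a) = Add(26, a) (Function('M')(a) = Add(2, Mul(-1, Add(-24, Mul(-1, a)))) = Add(2, Add(24, a)) = Add(26, a))
Mul(Add(Function('M')(-56), 37521), Pow(Add(-400, -25094), -1)) = Mul(Add(Add(26, -56), 37521), Pow(Add(-400, -25094), -1)) = Mul(Add(-30, 37521), Pow(-25494, -1)) = Mul(37491, Rational(-1, 25494)) = Rational(-12497, 8498)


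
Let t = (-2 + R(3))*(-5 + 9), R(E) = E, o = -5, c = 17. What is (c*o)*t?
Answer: -340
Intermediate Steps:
t = 4 (t = (-2 + 3)*(-5 + 9) = 1*4 = 4)
(c*o)*t = (17*(-5))*4 = -85*4 = -340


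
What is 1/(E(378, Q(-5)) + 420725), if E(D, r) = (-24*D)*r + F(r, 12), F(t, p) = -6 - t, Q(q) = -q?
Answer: 1/375354 ≈ 2.6642e-6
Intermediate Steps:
E(D, r) = -6 - r - 24*D*r (E(D, r) = (-24*D)*r + (-6 - r) = -24*D*r + (-6 - r) = -6 - r - 24*D*r)
1/(E(378, Q(-5)) + 420725) = 1/((-6 - (-1)*(-5) - 24*378*(-1*(-5))) + 420725) = 1/((-6 - 1*5 - 24*378*5) + 420725) = 1/((-6 - 5 - 45360) + 420725) = 1/(-45371 + 420725) = 1/375354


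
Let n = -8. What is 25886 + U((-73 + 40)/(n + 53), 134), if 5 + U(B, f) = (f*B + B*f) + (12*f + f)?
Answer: 411397/15 ≈ 27426.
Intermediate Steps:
U(B, f) = -5 + 13*f + 2*B*f (U(B, f) = -5 + ((f*B + B*f) + (12*f + f)) = -5 + ((B*f + B*f) + 13*f) = -5 + (2*B*f + 13*f) = -5 + (13*f + 2*B*f) = -5 + 13*f + 2*B*f)
25886 + U((-73 + 40)/(n + 53), 134) = 25886 + (-5 + 13*134 + 2*((-73 + 40)/(-8 + 53))*134) = 25886 + (-5 + 1742 + 2*(-33/45)*134) = 25886 + (-5 + 1742 + 2*(-33*1/45)*134) = 25886 + (-5 + 1742 + 2*(-11/15)*134) = 25886 + (-5 + 1742 - 2948/15) = 25886 + 23107/15 = 411397/15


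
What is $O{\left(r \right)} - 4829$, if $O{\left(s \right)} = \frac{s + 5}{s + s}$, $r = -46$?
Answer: $- \frac{444227}{92} \approx -4828.6$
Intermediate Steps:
$O{\left(s \right)} = \frac{5 + s}{2 s}$
$O{\left(r \right)} - 4829 = \frac{5 - 46}{2 \left(-46\right)} - 4829 = \frac{1}{2} \left(- \frac{1}{46}\right) \left(-41\right) - 4829 = \frac{41}{92} - 4829 = - \frac{444227}{92}$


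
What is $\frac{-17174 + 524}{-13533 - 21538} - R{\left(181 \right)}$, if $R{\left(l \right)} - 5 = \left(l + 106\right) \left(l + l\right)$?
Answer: $- \frac{3643825179}{35071} \approx -1.039 \cdot 10^{5}$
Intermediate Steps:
$R{\left(l \right)} = 5 + 2 l \left(106 + l\right)$ ($R{\left(l \right)} = 5 + \left(l + 106\right) \left(l + l\right) = 5 + \left(106 + l\right) 2 l = 5 + 2 l \left(106 + l\right)$)
$\frac{-17174 + 524}{-13533 - 21538} - R{\left(181 \right)} = \frac{-17174 + 524}{-13533 - 21538} - \left(5 + 2 \cdot 181^{2} + 212 \cdot 181\right) = - \frac{16650}{-35071} - \left(5 + 2 \cdot 32761 + 38372\right) = \left(-16650\right) \left(- \frac{1}{35071}\right) - \left(5 + 65522 + 38372\right) = \frac{16650}{35071} - 103899 = - \frac{3643825179}{35071}$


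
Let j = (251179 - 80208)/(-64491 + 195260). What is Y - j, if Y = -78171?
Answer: -10222514470/130769 ≈ -78172.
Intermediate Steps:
j = 170971/130769 ≈ 1.3074
Y - j = -78171 - 1*170971/130769 = -78171 - 170971/130769 = -10222514470/130769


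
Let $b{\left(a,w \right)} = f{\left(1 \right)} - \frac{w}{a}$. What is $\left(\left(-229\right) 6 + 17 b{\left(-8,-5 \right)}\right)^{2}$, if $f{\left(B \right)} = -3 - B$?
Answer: $\frac{135047641}{64} \approx 2.1101 \cdot 10^{6}$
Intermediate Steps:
$b{\left(a,w \right)} = -4 - \frac{w}{a}$ ($b{\left(a,w \right)} = \left(-3 - 1\right) - \frac{w}{a} = -4 - \frac{w}{a}$)
$\left(\left(-229\right) 6 + 17 b{\left(-8,-5 \right)}\right)^{2} = \left(\left(-229\right) 6 + 17 \left(-4 - - \frac{5}{-8}\right)\right)^{2} = \left(-1374 + 17 \left(-4 - \left(-5\right) \left(- \frac{1}{8}\right)\right)\right)^{2} = \left(-1374 + 17 \left(-4 - \frac{5}{8}\right)\right)^{2} = \left(-1374 + 17 \left(- \frac{37}{8}\right)\right)^{2} = \left(-1374 - \frac{629}{8}\right)^{2} = \left(- \frac{11621}{8}\right)^{2} = \frac{135047641}{64}$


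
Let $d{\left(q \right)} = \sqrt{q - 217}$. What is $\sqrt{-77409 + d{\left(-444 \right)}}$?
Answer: $\sqrt{-77409 + i \sqrt{661}} \approx 0.046 + 278.22 i$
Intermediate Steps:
$d{\left(q \right)} = \sqrt{-217 + q}$
$\sqrt{-77409 + d{\left(-444 \right)}} = \sqrt{-77409 + \sqrt{-217 - 444}} = \sqrt{-77409 + \sqrt{-661}} = \sqrt{-77409 + i \sqrt{661}}$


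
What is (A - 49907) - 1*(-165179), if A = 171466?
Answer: 286738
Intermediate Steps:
(A - 49907) - 1*(-165179) = (171466 - 49907) - 1*(-165179) = 121559 + 165179 = 286738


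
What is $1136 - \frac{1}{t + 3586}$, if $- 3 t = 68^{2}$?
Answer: $\frac{6968221}{6134} \approx 1136.0$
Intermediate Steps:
$t = - \frac{4624}{3}$ ($t = - \frac{68^{2}}{3} = \left(- \frac{1}{3}\right) 4624 = - \frac{4624}{3} \approx -1541.3$)
$1136 - \frac{1}{t + 3586} = 1136 - \frac{1}{- \frac{4624}{3} + 3586} = 1136 - \frac{1}{\frac{6134}{3}} = 1136 - \frac{3}{6134} = \frac{6968221}{6134}$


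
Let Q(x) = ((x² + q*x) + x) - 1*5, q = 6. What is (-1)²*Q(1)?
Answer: 3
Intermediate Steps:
Q(x) = -5 + x² + 7*x (Q(x) = ((x² + 6*x) + x) - 1*5 = (x² + 7*x) - 5 = -5 + x² + 7*x)
(-1)²*Q(1) = (-1)²*(-5 + 1² + 7*1) = 1*(-5 + 1 + 7) = 1*3 = 3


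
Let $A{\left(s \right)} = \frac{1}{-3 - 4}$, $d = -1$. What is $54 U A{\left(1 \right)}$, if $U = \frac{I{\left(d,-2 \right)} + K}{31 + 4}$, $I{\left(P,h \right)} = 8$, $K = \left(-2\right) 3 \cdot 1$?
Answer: $- \frac{108}{245} \approx -0.44082$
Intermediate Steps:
$K = -6$ ($K = \left(-6\right) 1 = -6$)
$A{\left(s \right)} = - \frac{1}{7}$ ($A{\left(s \right)} = \frac{1}{-7} = - \frac{1}{7}$)
$U = \frac{2}{35}$ ($U = \frac{8 - 6}{31 + 4} = \frac{2}{35} \approx 0.057143$)
$54 U A{\left(1 \right)} = 54 \cdot \frac{2}{35} \left(- \frac{1}{7}\right) = \frac{108}{35} \left(- \frac{1}{7}\right) = - \frac{108}{245}$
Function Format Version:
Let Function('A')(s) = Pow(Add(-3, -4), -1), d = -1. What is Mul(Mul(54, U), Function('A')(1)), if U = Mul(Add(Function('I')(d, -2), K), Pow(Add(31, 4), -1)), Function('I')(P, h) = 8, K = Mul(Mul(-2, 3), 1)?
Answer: Rational(-108, 245) ≈ -0.44082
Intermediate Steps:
K = -6 (K = Mul(-6, 1) = -6)
Function('A')(s) = Rational(-1, 7) (Function('A')(s) = Pow(-7, -1) = Rational(-1, 7))
U = Rational(2, 35) (U = Mul(Add(8, -6), Pow(Add(31, 4), -1)) = Mul(2, Pow(35, -1)) = Mul(2, Rational(1, 35)) = Rational(2, 35) ≈ 0.057143)
Mul(Mul(54, U), Function('A')(1)) = Mul(Mul(54, Rational(2, 35)), Rational(-1, 7)) = Mul(Rational(108, 35), Rational(-1, 7)) = Rational(-108, 245)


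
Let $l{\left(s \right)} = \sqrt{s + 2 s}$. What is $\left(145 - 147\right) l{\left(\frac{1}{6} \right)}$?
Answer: $- \sqrt{2} \approx -1.4142$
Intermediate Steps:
$l{\left(s \right)} = \sqrt{3} \sqrt{s}$ ($l{\left(s \right)} = \sqrt{3 s} = \sqrt{3} \sqrt{s}$)
$\left(145 - 147\right) l{\left(\frac{1}{6} \right)} = \left(145 - 147\right) \sqrt{3} \sqrt{\frac{1}{6}} = - 2 \frac{\sqrt{3}}{\sqrt{6}} = - 2 \sqrt{3} \frac{\sqrt{6}}{6} = - 2 \frac{\sqrt{2}}{2} = - \sqrt{2}$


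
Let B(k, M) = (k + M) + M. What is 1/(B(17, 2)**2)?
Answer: 1/441 ≈ 0.0022676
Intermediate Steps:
B(k, M) = k + 2*M (B(k, M) = (M + k) + M = k + 2*M)
1/(B(17, 2)**2) = 1/((17 + 2*2)**2) = 1/((17 + 4)**2) = 1/(21**2) = 1/441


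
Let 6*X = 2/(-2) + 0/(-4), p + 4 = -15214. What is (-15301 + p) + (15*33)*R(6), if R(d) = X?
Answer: -61203/2 ≈ -30602.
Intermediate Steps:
p = -15218 (p = -4 - 15214 = -15218)
X = -⅙ (X = (2/(-2) + 0/(-4))/6 = (2*(-½) + 0*(-¼))/6 = (-1 + 0)/6 = (⅙)*(-1) = -⅙ ≈ -0.16667)
R(d) = -⅙
(-15301 + p) + (15*33)*R(6) = (-15301 - 15218) + (15*33)*(-⅙) = -30519 + 495*(-⅙) = -30519 - 165/2 = -61203/2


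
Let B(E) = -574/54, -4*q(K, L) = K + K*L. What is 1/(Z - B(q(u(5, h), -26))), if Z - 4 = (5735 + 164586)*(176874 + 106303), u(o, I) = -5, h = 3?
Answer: 27/1302236725454 ≈ 2.0734e-11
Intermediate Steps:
q(K, L) = -K/4 - K*L/4 (q(K, L) = -(K + K*L)/4 = -K/4 - K*L/4)
Z = 48230989821 (Z = 4 + (5735 + 164586)*(176874 + 106303) = 4 + 170321*283177 = 4 + 48230989817 = 48230989821)
B(E) = -287/27 (B(E) = -574*1/54 = -287/27)
1/(Z - B(q(u(5, h), -26))) = 1/(48230989821 - 1*(-287/27)) = 1/(48230989821 + 287/27) = 1/(1302236725454/27) = 27/1302236725454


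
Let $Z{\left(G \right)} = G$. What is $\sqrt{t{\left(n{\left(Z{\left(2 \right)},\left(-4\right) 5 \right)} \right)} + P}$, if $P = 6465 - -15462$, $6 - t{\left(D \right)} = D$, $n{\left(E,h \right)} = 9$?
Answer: $6 \sqrt{609} \approx 148.07$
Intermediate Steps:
$t{\left(D \right)} = 6 - D$
$P = 21927$ ($P = 6465 + 15462 = 21927$)
$\sqrt{t{\left(n{\left(Z{\left(2 \right)},\left(-4\right) 5 \right)} \right)} + P} = \sqrt{\left(6 - 9\right) + 21927} = \sqrt{-3 + 21927} = \sqrt{21924} = 6 \sqrt{609}$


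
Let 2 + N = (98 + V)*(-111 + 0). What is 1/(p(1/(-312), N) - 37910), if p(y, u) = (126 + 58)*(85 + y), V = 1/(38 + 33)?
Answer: -39/868553 ≈ -4.4902e-5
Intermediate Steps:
V = 1/71 ≈ 0.014085
N = -772591/71 (N = -2 + (98 + 1/71)*(-111 + 0) = -2 + (6959/71)*(-111) = -2 - 772449/71 = -772591/71 ≈ -10882.)
p(y, u) = 15640 + 184*y (p(y, u) = 184*(85 + y) = 15640 + 184*y)
1/(p(1/(-312), N) - 37910) = 1/((15640 + 184/(-312)) - 37910) = 1/((15640 + 184*(-1/312)) - 37910) = 1/((15640 - 23/39) - 37910) = 1/(609937/39 - 37910) = 1/(-868553/39) = -39/868553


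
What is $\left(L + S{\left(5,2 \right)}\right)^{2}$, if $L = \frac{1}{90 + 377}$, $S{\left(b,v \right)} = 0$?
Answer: $\frac{1}{218089} \approx 4.5853 \cdot 10^{-6}$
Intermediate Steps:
$L = \frac{1}{467} \approx 0.0021413$
$\left(L + S{\left(5,2 \right)}\right)^{2} = \left(\frac{1}{467} + 0\right)^{2} = \left(\frac{1}{467}\right)^{2} = \frac{1}{218089}$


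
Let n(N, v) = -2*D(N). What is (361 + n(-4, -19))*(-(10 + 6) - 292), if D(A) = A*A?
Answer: -101332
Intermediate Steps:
D(A) = A²
n(N, v) = -2*N²
(361 + n(-4, -19))*(-(10 + 6) - 292) = (361 - 2*(-4)²)*(-(10 + 6) - 292) = (361 - 2*16)*(-1*16 - 292) = (361 - 32)*(-16 - 292) = 329*(-308) = -101332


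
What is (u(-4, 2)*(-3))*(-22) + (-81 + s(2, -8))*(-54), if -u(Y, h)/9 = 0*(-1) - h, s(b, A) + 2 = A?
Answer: 6102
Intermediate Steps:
s(b, A) = -2 + A
u(Y, h) = 9*h (u(Y, h) = -9*(0*(-1) - h) = -9*(0 - h) = -(-9)*h = 9*h)
(u(-4, 2)*(-3))*(-22) + (-81 + s(2, -8))*(-54) = ((9*2)*(-3))*(-22) + (-81 + (-2 - 8))*(-54) = (18*(-3))*(-22) + (-81 - 10)*(-54) = -54*(-22) - 91*(-54) = 1188 + 4914 = 6102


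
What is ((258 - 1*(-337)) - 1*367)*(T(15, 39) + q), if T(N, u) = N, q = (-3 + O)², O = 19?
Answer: 61788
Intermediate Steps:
q = 256 (q = (-3 + 19)² = 16² = 256)
((258 - 1*(-337)) - 1*367)*(T(15, 39) + q) = ((258 - 1*(-337)) - 1*367)*(15 + 256) = ((258 + 337) - 367)*271 = (595 - 367)*271 = 228*271 = 61788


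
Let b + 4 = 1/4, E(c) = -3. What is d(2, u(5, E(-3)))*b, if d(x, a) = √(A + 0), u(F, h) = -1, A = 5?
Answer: -15*√5/4 ≈ -8.3853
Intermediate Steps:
d(x, a) = √5 (d(x, a) = √(5 + 0) = √5)
b = -15/4 (b = -4 + 1/4 = -4 + 1*(¼) = -4 + ¼ = -15/4 ≈ -3.7500)
d(2, u(5, E(-3)))*b = √5*(-15/4) = -15*√5/4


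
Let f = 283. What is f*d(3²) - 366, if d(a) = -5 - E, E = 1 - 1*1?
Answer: -1781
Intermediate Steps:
E = 0 (E = 1 - 1 = 0)
d(a) = -5 (d(a) = -5 - 1*0 = -5 + 0 = -5)
f*d(3²) - 366 = 283*(-5) - 366 = -1415 - 366 = -1781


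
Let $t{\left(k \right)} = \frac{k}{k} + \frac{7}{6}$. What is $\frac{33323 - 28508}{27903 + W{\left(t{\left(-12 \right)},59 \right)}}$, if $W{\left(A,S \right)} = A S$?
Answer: $\frac{5778}{33637} \approx 0.17178$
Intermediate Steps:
$t{\left(k \right)} = \frac{13}{6}$ ($t{\left(k \right)} = 1 + 7 \cdot \frac{1}{6} = 1 + \frac{7}{6} = \frac{13}{6}$)
$\frac{33323 - 28508}{27903 + W{\left(t{\left(-12 \right)},59 \right)}} = \frac{33323 - 28508}{27903 + \frac{13}{6} \cdot 59} = \frac{4815}{27903 + \frac{767}{6}} = \frac{4815}{\frac{168185}{6}} = 4815 \cdot \frac{6}{168185} = \frac{5778}{33637}$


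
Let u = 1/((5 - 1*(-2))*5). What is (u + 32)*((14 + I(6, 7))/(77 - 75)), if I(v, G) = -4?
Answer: 1121/7 ≈ 160.14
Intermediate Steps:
u = 1/35 (u = 1/((5 + 2)*5) = 1/(7*5) = 1/35 ≈ 0.028571)
(u + 32)*((14 + I(6, 7))/(77 - 75)) = (1/35 + 32)*((14 - 4)/(77 - 75)) = 1121*(10/2)/35 = 1121*(10*(1/2))/35 = (1121/35)*5 = 1121/7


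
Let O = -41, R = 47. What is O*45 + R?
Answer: -1798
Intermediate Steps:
O*45 + R = -41*45 + 47 = -1845 + 47 = -1798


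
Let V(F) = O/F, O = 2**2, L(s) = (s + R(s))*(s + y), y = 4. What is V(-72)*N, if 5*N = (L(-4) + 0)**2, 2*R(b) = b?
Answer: 0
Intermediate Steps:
R(b) = b/2
L(s) = 3*s*(4 + s)/2 (L(s) = (s + s/2)*(s + 4) = (3*s/2)*(4 + s) = 3*s*(4 + s)/2)
O = 4
V(F) = 4/F
N = 0 (N = ((3/2)*(-4)*(4 - 4) + 0)**2/5 = ((3/2)*(-4)*0 + 0)**2/5 = (0 + 0)**2/5 = (1/5)*0**2 = (1/5)*0 = 0)
V(-72)*N = (4/(-72))*0 = (4*(-1/72))*0 = -1/18*0 = 0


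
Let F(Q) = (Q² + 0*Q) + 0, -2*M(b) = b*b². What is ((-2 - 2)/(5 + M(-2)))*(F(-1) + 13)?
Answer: -56/9 ≈ -6.2222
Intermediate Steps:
M(b) = -b³/2 (M(b) = -b*b²/2 = -b³/2)
F(Q) = Q² (F(Q) = (Q² + 0) + 0 = Q² + 0 = Q²)
((-2 - 2)/(5 + M(-2)))*(F(-1) + 13) = ((-2 - 2)/(5 - ½*(-2)³))*((-1)² + 13) = (-4/(5 - ½*(-8)))*(1 + 13) = -4/(5 + 4)*14 = -4/9*14 = -56/9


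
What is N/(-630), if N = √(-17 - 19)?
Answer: -I/105 ≈ -0.0095238*I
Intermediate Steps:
N = 6*I (N = √(-36) = 6*I ≈ 6.0*I)
N/(-630) = (6*I)/(-630) = (6*I)*(-1/630) = -I/105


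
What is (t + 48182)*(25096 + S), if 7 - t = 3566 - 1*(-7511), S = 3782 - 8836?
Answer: 743798704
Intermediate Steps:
S = -5054
t = -11070 (t = 7 - (3566 - 1*(-7511)) = 7 - (3566 + 7511) = 7 - 1*11077 = 7 - 11077 = -11070)
(t + 48182)*(25096 + S) = (-11070 + 48182)*(25096 - 5054) = 37112*20042 = 743798704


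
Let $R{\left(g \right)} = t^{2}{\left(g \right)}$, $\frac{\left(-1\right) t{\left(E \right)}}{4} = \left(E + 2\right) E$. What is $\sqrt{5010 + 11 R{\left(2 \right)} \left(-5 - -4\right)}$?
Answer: $i \sqrt{6254} \approx 79.082 i$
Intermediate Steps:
$t{\left(E \right)} = - 4 E \left(2 + E\right)$ ($t{\left(E \right)} = - 4 \left(E + 2\right) E = - 4 \left(2 + E\right) E = - 4 E \left(2 + E\right)$)
$R{\left(g \right)} = 16 g^{2} \left(2 + g\right)^{2}$ ($R{\left(g \right)} = \left(- 4 g \left(2 + g\right)\right)^{2} = 16 g^{2} \left(2 + g\right)^{2}$)
$\sqrt{5010 + 11 R{\left(2 \right)} \left(-5 - -4\right)} = \sqrt{5010 + 11 \cdot 16 \cdot 2^{2} \left(2 + 2\right)^{2} \left(-5 - -4\right)} = \sqrt{5010 + 11 \cdot 16 \cdot 4 \cdot 4^{2} \left(-5 + 4\right)} = \sqrt{5010 + 11 \cdot 16 \cdot 4 \cdot 16 \left(-1\right)} = \sqrt{5010 + 11 \cdot 1024 \left(-1\right)} = \sqrt{5010 + 11264 \left(-1\right)} = \sqrt{5010 - 11264} = \sqrt{-6254} = i \sqrt{6254}$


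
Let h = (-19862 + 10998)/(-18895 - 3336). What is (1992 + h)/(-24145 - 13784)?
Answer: -44293016/843199599 ≈ -0.052530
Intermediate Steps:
h = 8864/22231 (h = -8864/(-22231) = -8864*(-1/22231) = 8864/22231 ≈ 0.39872)
(1992 + h)/(-24145 - 13784) = (1992 + 8864/22231)/(-24145 - 13784) = (44293016/22231)/(-37929) = (44293016/22231)*(-1/37929) = -44293016/843199599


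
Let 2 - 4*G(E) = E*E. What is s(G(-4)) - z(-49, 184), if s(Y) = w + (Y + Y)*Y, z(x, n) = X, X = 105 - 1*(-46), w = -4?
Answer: -261/2 ≈ -130.50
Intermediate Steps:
X = 151 (X = 105 + 46 = 151)
z(x, n) = 151
G(E) = 1/2 - E**2/4 (G(E) = 1/2 - E*E/4 = 1/2 - E**2/4)
s(Y) = -4 + 2*Y**2 (s(Y) = -4 + (Y + Y)*Y = -4 + (2*Y)*Y = -4 + 2*Y**2)
s(G(-4)) - z(-49, 184) = (-4 + 2*(1/2 - 1/4*(-4)**2)**2) - 1*151 = (-4 + 2*(1/2 - 1/4*16)**2) - 151 = (-4 + 2*(1/2 - 4)**2) - 151 = (-4 + 2*(-7/2)**2) - 151 = (-4 + 2*(49/4)) - 151 = (-4 + 49/2) - 151 = 41/2 - 151 = -261/2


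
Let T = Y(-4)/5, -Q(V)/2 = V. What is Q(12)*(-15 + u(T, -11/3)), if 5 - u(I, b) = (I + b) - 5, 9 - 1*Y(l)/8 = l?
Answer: 2656/5 ≈ 531.20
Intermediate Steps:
Y(l) = 72 - 8*l
Q(V) = -2*V
T = 104/5 (T = (72 - 8*(-4))/5 = (72 + 32)*(⅕) = 104*(⅕) = 104/5 ≈ 20.800)
u(I, b) = 10 - I - b (u(I, b) = 5 - ((I + b) - 5) = 5 - (-5 + I + b) = 5 + (5 - I - b) = 10 - I - b)
Q(12)*(-15 + u(T, -11/3)) = (-2*12)*(-15 + (10 - 1*104/5 - (-11)/3)) = -24*(-15 + (10 - 104/5 - (-11)/3)) = -24*(-15 + (10 - 104/5 - 1*(-11/3))) = -24*(-15 + (10 - 104/5 + 11/3)) = -24*(-15 - 107/15) = -24*(-332/15) = 2656/5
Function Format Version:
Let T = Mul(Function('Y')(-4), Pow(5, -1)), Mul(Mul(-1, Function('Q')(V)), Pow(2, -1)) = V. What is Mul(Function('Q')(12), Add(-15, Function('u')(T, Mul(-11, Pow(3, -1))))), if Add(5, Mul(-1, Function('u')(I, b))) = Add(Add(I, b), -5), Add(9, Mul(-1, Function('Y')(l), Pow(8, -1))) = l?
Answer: Rational(2656, 5) ≈ 531.20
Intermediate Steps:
Function('Y')(l) = Add(72, Mul(-8, l))
Function('Q')(V) = Mul(-2, V)
T = Rational(104, 5) (T = Mul(Add(72, Mul(-8, -4)), Pow(5, -1)) = Mul(Add(72, 32), Rational(1, 5)) = Mul(104, Rational(1, 5)) = Rational(104, 5) ≈ 20.800)
Function('u')(I, b) = Add(10, Mul(-1, I), Mul(-1, b)) (Function('u')(I, b) = Add(5, Mul(-1, Add(Add(I, b), -5))) = Add(5, Mul(-1, Add(-5, I, b))) = Add(5, Add(5, Mul(-1, I), Mul(-1, b))) = Add(10, Mul(-1, I), Mul(-1, b)))
Mul(Function('Q')(12), Add(-15, Function('u')(T, Mul(-11, Pow(3, -1))))) = Mul(Mul(-2, 12), Add(-15, Add(10, Mul(-1, Rational(104, 5)), Mul(-1, Mul(-11, Pow(3, -1)))))) = Mul(-24, Add(-15, Add(10, Rational(-104, 5), Mul(-1, Mul(-11, Rational(1, 3)))))) = Mul(-24, Add(-15, Add(10, Rational(-104, 5), Mul(-1, Rational(-11, 3))))) = Mul(-24, Add(-15, Add(10, Rational(-104, 5), Rational(11, 3)))) = Mul(-24, Add(-15, Rational(-107, 15))) = Mul(-24, Rational(-332, 15)) = Rational(2656, 5)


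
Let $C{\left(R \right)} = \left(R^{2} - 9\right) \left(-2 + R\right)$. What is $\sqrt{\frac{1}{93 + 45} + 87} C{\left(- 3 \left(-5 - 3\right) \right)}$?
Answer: $\frac{2079 \sqrt{1656966}}{23} \approx 1.1635 \cdot 10^{5}$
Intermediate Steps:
$C{\left(R \right)} = \left(-9 + R^{2}\right) \left(-2 + R\right)$
$\sqrt{\frac{1}{93 + 45} + 87} C{\left(- 3 \left(-5 - 3\right) \right)} = \sqrt{\frac{1}{93 + 45} + 87} \left(18 + \left(- 3 \left(-5 - 3\right)\right)^{3} - 9 \left(- 3 \left(-5 - 3\right)\right) - 2 \left(- 3 \left(-5 - 3\right)\right)^{2}\right) = \sqrt{\frac{1}{138} + 87} \left(18 + \left(\left(-3\right) \left(-8\right)\right)^{3} - 9 \left(\left(-3\right) \left(-8\right)\right) - 2 \left(\left(-3\right) \left(-8\right)\right)^{2}\right) = \sqrt{\frac{1}{138} + 87} \left(18 + 24^{3} - 216 - 2 \cdot 24^{2}\right) = \sqrt{\frac{12007}{138}} \left(18 + 13824 - 216 - 1152\right) = \frac{\sqrt{1656966}}{138} \left(18 + 13824 - 216 - 1152\right) = \frac{\sqrt{1656966}}{138} \cdot 12474 = \frac{2079 \sqrt{1656966}}{23}$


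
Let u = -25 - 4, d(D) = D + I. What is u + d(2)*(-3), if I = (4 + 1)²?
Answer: -110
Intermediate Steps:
I = 25 (I = 5² = 25)
d(D) = 25 + D (d(D) = D + 25 = 25 + D)
u = -29 (u = -25 - 1*4 = -25 - 4 = -29)
u + d(2)*(-3) = -29 + (25 + 2)*(-3) = -29 + 27*(-3) = -29 - 81 = -110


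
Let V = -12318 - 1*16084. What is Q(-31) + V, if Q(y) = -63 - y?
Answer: -28434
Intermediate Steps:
V = -28402 (V = -12318 - 16084 = -28402)
Q(-31) + V = (-63 - 1*(-31)) - 28402 = (-63 + 31) - 28402 = -32 - 28402 = -28434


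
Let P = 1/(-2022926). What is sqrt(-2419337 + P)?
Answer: 11*I*sqrt(81822169316926978)/2022926 ≈ 1555.4*I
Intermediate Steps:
P = -1/2022926 ≈ -4.9433e-7
sqrt(-2419337 + P) = sqrt(-2419337 - 1/2022926) = sqrt(-4894139720063/2022926) = 11*I*sqrt(81822169316926978)/2022926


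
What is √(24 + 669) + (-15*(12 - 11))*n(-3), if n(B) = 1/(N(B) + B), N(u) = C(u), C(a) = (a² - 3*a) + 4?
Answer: -15/19 + 3*√77 ≈ 25.535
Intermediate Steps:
C(a) = 4 + a² - 3*a
N(u) = 4 + u² - 3*u
n(B) = 1/(4 + B² - 2*B) (n(B) = 1/((4 + B² - 3*B) + B) = 1/(4 + B² - 2*B))
√(24 + 669) + (-15*(12 - 11))*n(-3) = √(24 + 669) + (-15*(12 - 11))/(4 + (-3)² - 2*(-3)) = √693 + (-15*1)/(4 + 9 + 6) = 3*√77 - 15/19 = -15/19 + 3*√77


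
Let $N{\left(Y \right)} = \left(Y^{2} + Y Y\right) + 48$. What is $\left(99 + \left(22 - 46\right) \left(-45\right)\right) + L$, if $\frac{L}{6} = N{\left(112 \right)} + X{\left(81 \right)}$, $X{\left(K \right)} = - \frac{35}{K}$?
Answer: $\frac{4103795}{27} \approx 1.5199 \cdot 10^{5}$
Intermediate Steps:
$N{\left(Y \right)} = 48 + 2 Y^{2}$ ($N{\left(Y \right)} = \left(Y^{2} + Y^{2}\right) + 48 = 2 Y^{2} + 48 = 48 + 2 Y^{2}$)
$L = \frac{4071962}{27}$ ($L = 6 \left(\left(48 + 2 \cdot 112^{2}\right) - \frac{35}{81}\right) = 6 \left(\left(48 + 2 \cdot 12544\right) - \frac{35}{81}\right) = 6 \left(\left(48 + 25088\right) - \frac{35}{81}\right) = 6 \left(25136 - \frac{35}{81}\right) = 6 \cdot \frac{2035981}{81} = \frac{4071962}{27} \approx 1.5081 \cdot 10^{5}$)
$\left(99 + \left(22 - 46\right) \left(-45\right)\right) + L = \left(99 + \left(22 - 46\right) \left(-45\right)\right) + \frac{4071962}{27} = \left(99 - -1080\right) + \frac{4071962}{27} = \left(99 + 1080\right) + \frac{4071962}{27} = 1179 + \frac{4071962}{27} = \frac{4103795}{27}$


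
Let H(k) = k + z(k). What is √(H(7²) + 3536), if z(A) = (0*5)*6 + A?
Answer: √3634 ≈ 60.283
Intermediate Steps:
z(A) = A (z(A) = 0*6 + A = 0 + A = A)
H(k) = 2*k (H(k) = k + k = 2*k)
√(H(7²) + 3536) = √(2*7² + 3536) = √(2*49 + 3536) = √(98 + 3536) = √3634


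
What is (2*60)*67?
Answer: 8040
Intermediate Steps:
(2*60)*67 = 120*67 = 8040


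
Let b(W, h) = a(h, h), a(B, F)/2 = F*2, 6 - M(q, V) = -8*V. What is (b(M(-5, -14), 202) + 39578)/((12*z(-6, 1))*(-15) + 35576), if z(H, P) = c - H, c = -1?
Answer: 20193/17338 ≈ 1.1647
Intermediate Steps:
M(q, V) = 6 + 8*V (M(q, V) = 6 - (-8)*V = 6 + 8*V)
a(B, F) = 4*F (a(B, F) = 2*(F*2) = 2*(2*F) = 4*F)
b(W, h) = 4*h
z(H, P) = -1 - H
(b(M(-5, -14), 202) + 39578)/((12*z(-6, 1))*(-15) + 35576) = (4*202 + 39578)/((12*(-1 - 1*(-6)))*(-15) + 35576) = (808 + 39578)/((12*(-1 + 6))*(-15) + 35576) = 40386/((12*5)*(-15) + 35576) = 40386/(60*(-15) + 35576) = 40386/(-900 + 35576) = 40386/34676 = 40386*(1/34676) = 20193/17338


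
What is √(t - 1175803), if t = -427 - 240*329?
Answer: I*√1255190 ≈ 1120.4*I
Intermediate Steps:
t = -79387 (t = -427 - 78960 = -79387)
√(t - 1175803) = √(-79387 - 1175803) = √(-1255190) = I*√1255190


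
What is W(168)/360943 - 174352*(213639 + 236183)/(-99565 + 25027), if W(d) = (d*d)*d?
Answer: 14154080980562704/13451984667 ≈ 1.0522e+6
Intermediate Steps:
W(d) = d**3 (W(d) = d**2*d = d**3)
W(168)/360943 - 174352*(213639 + 236183)/(-99565 + 25027) = 168**3/360943 - 174352*(213639 + 236183)/(-99565 + 25027) = 4741632*(1/360943) - 174352/((-74538/449822)) = 4741632/360943 - 174352/((-74538*1/449822)) = 4741632/360943 - 174352/(-37269/224911) = 4741632/360943 - 174352*(-224911/37269) = 4741632/360943 + 39213682672/37269 = 14154080980562704/13451984667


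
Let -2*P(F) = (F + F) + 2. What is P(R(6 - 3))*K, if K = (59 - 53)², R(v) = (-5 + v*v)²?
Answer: -612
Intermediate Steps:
R(v) = (-5 + v²)²
P(F) = -1 - F (P(F) = -((F + F) + 2)/2 = -(2*F + 2)/2 = -(2 + 2*F)/2 = -1 - F)
K = 36 (K = 6² = 36)
P(R(6 - 3))*K = (-1 - (-5 + (6 - 3)²)²)*36 = (-1 - (-5 + 3²)²)*36 = (-1 - (-5 + 9)²)*36 = (-1 - 1*4²)*36 = (-1 - 1*16)*36 = (-1 - 16)*36 = -17*36 = -612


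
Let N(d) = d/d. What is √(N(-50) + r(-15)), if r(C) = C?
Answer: I*√14 ≈ 3.7417*I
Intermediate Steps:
N(d) = 1
√(N(-50) + r(-15)) = √(1 - 15) = √(-14) = I*√14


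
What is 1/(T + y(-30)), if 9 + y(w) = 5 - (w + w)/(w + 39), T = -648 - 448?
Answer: -3/3280 ≈ -0.00091463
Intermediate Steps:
T = -1096
y(w) = -4 - 2*w/(39 + w) (y(w) = -9 + (5 - (w + w)/(w + 39)) = -9 + (5 - 2*w/(39 + w)) = -4 - 2*w/(39 + w))
1/(T + y(-30)) = 1/(-1096 + 6*(-26 - 1*(-30))/(39 - 30)) = 1/(-1096 + 6*(-26 + 30)/9) = 1/(-1096 + 6*(⅑)*4) = 1/(-1096 + 8/3) = 1/(-3280/3) = -3/3280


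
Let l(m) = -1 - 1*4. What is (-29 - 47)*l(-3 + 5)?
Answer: 380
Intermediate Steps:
l(m) = -5 (l(m) = -1 - 4 = -5)
(-29 - 47)*l(-3 + 5) = (-29 - 47)*(-5) = -76*(-5) = 380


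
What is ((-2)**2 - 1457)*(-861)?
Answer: 1251033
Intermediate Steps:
((-2)**2 - 1457)*(-861) = (4 - 1457)*(-861) = -1453*(-861) = 1251033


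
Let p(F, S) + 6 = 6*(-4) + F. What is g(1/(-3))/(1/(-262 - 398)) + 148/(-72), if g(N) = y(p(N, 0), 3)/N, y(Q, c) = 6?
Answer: 213803/18 ≈ 11878.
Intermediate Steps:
p(F, S) = -30 + F (p(F, S) = -6 + (6*(-4) + F) = -6 + (-24 + F) = -30 + F)
g(N) = 6/N
g(1/(-3))/(1/(-262 - 398)) + 148/(-72) = (6/(1/(-3)))/(1/(-262 - 398)) + 148/(-72) = (6/(-⅓))/(1/(-660)) + 148*(-1/72) = (6*(-3))/(-1/660) - 37/18 = -18*(-660) - 37/18 = 11880 - 37/18 = 213803/18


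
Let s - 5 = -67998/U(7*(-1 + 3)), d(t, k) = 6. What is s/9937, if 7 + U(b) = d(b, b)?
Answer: 68003/9937 ≈ 6.8434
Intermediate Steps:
U(b) = -1 (U(b) = -7 + 6 = -1)
s = 68003 (s = 5 - 67998/(-1) = 5 - 67998*(-1) = 5 + 67998 = 68003)
s/9937 = 68003/9937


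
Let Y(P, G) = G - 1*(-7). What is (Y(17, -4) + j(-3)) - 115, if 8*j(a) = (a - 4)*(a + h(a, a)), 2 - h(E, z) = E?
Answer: -455/4 ≈ -113.75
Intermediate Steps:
Y(P, G) = 7 + G (Y(P, G) = G + 7 = 7 + G)
h(E, z) = 2 - E
j(a) = -1 + a/4 (j(a) = ((a - 4)*(a + (2 - a)))/8 = ((-4 + a)*2)/8 = (-8 + 2*a)/8 = -1 + a/4)
(Y(17, -4) + j(-3)) - 115 = ((7 - 4) + (-1 + (¼)*(-3))) - 115 = (3 + (-1 - ¾)) - 115 = (3 - 7/4) - 115 = 5/4 - 115 = -455/4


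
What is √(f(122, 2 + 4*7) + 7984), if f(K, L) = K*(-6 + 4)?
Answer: 6*√215 ≈ 87.977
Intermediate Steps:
f(K, L) = -2*K (f(K, L) = K*(-2) = -2*K)
√(f(122, 2 + 4*7) + 7984) = √(-2*122 + 7984) = √(-244 + 7984) = √7740 = 6*√215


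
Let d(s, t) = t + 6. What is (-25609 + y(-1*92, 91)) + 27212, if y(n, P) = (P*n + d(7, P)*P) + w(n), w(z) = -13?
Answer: 2045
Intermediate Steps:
d(s, t) = 6 + t
y(n, P) = -13 + P*n + P*(6 + P) (y(n, P) = (P*n + (6 + P)*P) - 13 = (P*n + P*(6 + P)) - 13 = -13 + P*n + P*(6 + P))
(-25609 + y(-1*92, 91)) + 27212 = (-25609 + (-13 + 91*(-1*92) + 91*(6 + 91))) + 27212 = (-25609 + (-13 + 91*(-92) + 91*97)) + 27212 = (-25609 + (-13 - 8372 + 8827)) + 27212 = (-25609 + 442) + 27212 = -25167 + 27212 = 2045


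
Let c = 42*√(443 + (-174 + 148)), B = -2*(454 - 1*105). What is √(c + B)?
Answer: √(-698 + 42*√417) ≈ 12.636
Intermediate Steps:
B = -698 (B = -2*(454 - 105) = -2*349 = -698)
c = 42*√417 (c = 42*√(443 - 26) = 42*√417 ≈ 857.66)
√(c + B) = √(42*√417 - 698) = √(-698 + 42*√417)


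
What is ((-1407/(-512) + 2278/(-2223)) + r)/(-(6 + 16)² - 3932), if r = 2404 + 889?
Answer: -163042391/218529792 ≈ -0.74609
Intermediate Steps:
r = 3293
((-1407/(-512) + 2278/(-2223)) + r)/(-(6 + 16)² - 3932) = ((-1407/(-512) + 2278/(-2223)) + 3293)/(-(6 + 16)² - 3932) = ((-1407*(-1/512) + 2278*(-1/2223)) + 3293)/(-1*22² - 3932) = ((1407/512 - 2278/2223) + 3293)/(-1*484 - 3932) = (1961425/1138176 + 3293)/(-484 - 3932) = (3749974993/1138176)/(-4416) = (3749974993/1138176)*(-1/4416) = -163042391/218529792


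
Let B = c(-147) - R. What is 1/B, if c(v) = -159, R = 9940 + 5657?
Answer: -1/15756 ≈ -6.3468e-5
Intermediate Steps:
R = 15597
B = -15756 (B = -159 - 1*15597 = -159 - 15597 = -15756)
1/B = 1/(-15756) = -1/15756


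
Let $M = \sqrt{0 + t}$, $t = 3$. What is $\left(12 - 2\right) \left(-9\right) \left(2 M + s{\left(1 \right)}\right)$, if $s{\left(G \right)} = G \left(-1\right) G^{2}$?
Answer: $90 - 180 \sqrt{3} \approx -221.77$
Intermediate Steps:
$M = \sqrt{3}$ ($M = \sqrt{0 + 3} = \sqrt{3} \approx 1.732$)
$s{\left(G \right)} = - G^{3}$ ($s{\left(G \right)} = - G G^{2} = - G^{3}$)
$\left(12 - 2\right) \left(-9\right) \left(2 M + s{\left(1 \right)}\right) = \left(12 - 2\right) \left(-9\right) \left(2 \sqrt{3} - 1^{3}\right) = 10 \left(-9\right) \left(2 \sqrt{3} - 1\right) = - 90 \left(2 \sqrt{3} - 1\right) = - 90 \left(-1 + 2 \sqrt{3}\right) = 90 - 180 \sqrt{3}$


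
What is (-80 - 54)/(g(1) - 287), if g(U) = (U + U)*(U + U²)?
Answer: 134/283 ≈ 0.47350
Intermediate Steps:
g(U) = 2*U*(U + U²) (g(U) = (2*U)*(U + U²) = 2*U*(U + U²))
(-80 - 54)/(g(1) - 287) = (-80 - 54)/(2*1²*(1 + 1) - 287) = -134/(2*1*2 - 287) = -134/(4 - 287) = -134/(-283) = -134*(-1/283) = 134/283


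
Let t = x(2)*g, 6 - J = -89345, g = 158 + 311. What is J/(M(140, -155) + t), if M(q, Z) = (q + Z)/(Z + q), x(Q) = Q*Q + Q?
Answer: 89351/2815 ≈ 31.741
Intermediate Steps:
x(Q) = Q + Q² (x(Q) = Q² + Q = Q + Q²)
g = 469
J = 89351 (J = 6 - 1*(-89345) = 6 + 89345 = 89351)
M(q, Z) = 1 (M(q, Z) = (Z + q)/(Z + q) = 1)
t = 2814 (t = (2*(1 + 2))*469 = (2*3)*469 = 6*469 = 2814)
J/(M(140, -155) + t) = 89351/(1 + 2814) = 89351/2815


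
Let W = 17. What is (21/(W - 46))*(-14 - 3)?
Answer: 357/29 ≈ 12.310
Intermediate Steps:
(21/(W - 46))*(-14 - 3) = (21/(17 - 46))*(-14 - 3) = (21/(-29))*(-17) = -1/29*21*(-17) = -21/29*(-17) = 357/29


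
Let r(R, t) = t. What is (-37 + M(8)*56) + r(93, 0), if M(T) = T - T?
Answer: -37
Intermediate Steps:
M(T) = 0
(-37 + M(8)*56) + r(93, 0) = (-37 + 0*56) + 0 = (-37 + 0) + 0 = -37 + 0 = -37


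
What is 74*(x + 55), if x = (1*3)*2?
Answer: 4514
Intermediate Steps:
x = 6 (x = 3*2 = 6)
74*(x + 55) = 74*(6 + 55) = 74*61 = 4514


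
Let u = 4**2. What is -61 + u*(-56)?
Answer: -957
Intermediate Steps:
u = 16
-61 + u*(-56) = -61 + 16*(-56) = -61 - 896 = -957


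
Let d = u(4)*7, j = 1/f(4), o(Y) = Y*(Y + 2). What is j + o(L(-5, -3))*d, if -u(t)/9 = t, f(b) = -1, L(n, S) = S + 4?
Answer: -757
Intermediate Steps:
L(n, S) = 4 + S
o(Y) = Y*(2 + Y)
u(t) = -9*t
j = -1 (j = 1/(-1) = -1)
d = -252 (d = -9*4*7 = -36*7 = -252)
j + o(L(-5, -3))*d = -1 + ((4 - 3)*(2 + (4 - 3)))*(-252) = -1 + (1*(2 + 1))*(-252) = -1 + (1*3)*(-252) = -1 + 3*(-252) = -1 - 756 = -757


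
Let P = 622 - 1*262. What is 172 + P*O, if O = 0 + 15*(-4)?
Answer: -21428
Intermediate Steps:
O = -60 (O = 0 - 60 = -60)
P = 360 (P = 622 - 262 = 360)
172 + P*O = 172 + 360*(-60) = 172 - 21600 = -21428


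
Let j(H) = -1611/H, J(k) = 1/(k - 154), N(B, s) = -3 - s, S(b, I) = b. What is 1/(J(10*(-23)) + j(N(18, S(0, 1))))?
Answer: 384/206207 ≈ 0.0018622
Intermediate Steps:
J(k) = 1/(-154 + k)
1/(J(10*(-23)) + j(N(18, S(0, 1)))) = 1/(1/(-154 + 10*(-23)) - 1611/(-3 - 1*0)) = 1/(1/(-154 - 230) - 1611/(-3 + 0)) = 1/(1/(-384) - 1611/(-3)) = 1/(-1/384 - 1611*(-1/3)) = 1/(-1/384 + 537) = 1/(206207/384) = 384/206207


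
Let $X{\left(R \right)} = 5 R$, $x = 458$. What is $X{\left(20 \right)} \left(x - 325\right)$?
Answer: $13300$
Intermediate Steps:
$X{\left(20 \right)} \left(x - 325\right) = 5 \cdot 20 \left(458 - 325\right) = 100 \cdot 133 = 13300$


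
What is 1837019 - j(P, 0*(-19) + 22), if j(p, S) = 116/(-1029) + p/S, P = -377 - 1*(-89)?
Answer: 20793367513/11319 ≈ 1.8370e+6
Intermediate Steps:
P = -288 (P = -377 + 89 = -288)
j(p, S) = -116/1029 + p/S (j(p, S) = 116*(-1/1029) + p/S = -116/1029 + p/S)
1837019 - j(P, 0*(-19) + 22) = 1837019 - (-116/1029 - 288/(0*(-19) + 22)) = 1837019 - (-116/1029 - 288/(0 + 22)) = 1837019 - (-116/1029 - 288/22) = 1837019 - (-116/1029 - 288*1/22) = 1837019 - (-116/1029 - 144/11) = 1837019 - 1*(-149452/11319) = 1837019 + 149452/11319 = 20793367513/11319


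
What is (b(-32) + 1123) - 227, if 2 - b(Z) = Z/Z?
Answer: 897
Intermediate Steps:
b(Z) = 1 (b(Z) = 2 - Z/Z = 2 - 1*1 = 2 - 1 = 1)
(b(-32) + 1123) - 227 = (1 + 1123) - 227 = 1124 - 227 = 897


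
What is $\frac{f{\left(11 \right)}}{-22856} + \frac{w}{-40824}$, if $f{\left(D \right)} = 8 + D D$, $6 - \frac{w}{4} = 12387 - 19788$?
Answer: $- \frac{9478387}{12959352} \approx -0.73139$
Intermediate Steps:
$w = 29628$ ($w = 24 - 4 \left(12387 - 19788\right) = 24 - -29604 = 24 + 29604 = 29628$)
$f{\left(D \right)} = 8 + D^{2}$
$\frac{f{\left(11 \right)}}{-22856} + \frac{w}{-40824} = \frac{8 + 11^{2}}{-22856} + \frac{29628}{-40824} = \left(8 + 121\right) \left(- \frac{1}{22856}\right) + 29628 \left(- \frac{1}{40824}\right) = 129 \left(- \frac{1}{22856}\right) - \frac{823}{1134} = - \frac{129}{22856} - \frac{823}{1134} = - \frac{9478387}{12959352}$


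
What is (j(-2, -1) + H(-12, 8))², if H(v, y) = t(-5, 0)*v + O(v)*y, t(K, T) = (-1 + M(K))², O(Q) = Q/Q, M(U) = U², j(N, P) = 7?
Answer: 47568609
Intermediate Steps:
O(Q) = 1
t(K, T) = (-1 + K²)²
H(v, y) = y + 576*v (H(v, y) = (-1 + (-5)²)²*v + 1*y = (-1 + 25)²*v + y = 24²*v + y = 576*v + y = y + 576*v)
(j(-2, -1) + H(-12, 8))² = (7 + (8 + 576*(-12)))² = (7 + (8 - 6912))² = (7 - 6904)² = (-6897)² = 47568609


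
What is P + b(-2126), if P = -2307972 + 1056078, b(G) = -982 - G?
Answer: -1250750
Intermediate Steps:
P = -1251894
P + b(-2126) = -1251894 + (-982 - 1*(-2126)) = -1251894 + (-982 + 2126) = -1251894 + 1144 = -1250750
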